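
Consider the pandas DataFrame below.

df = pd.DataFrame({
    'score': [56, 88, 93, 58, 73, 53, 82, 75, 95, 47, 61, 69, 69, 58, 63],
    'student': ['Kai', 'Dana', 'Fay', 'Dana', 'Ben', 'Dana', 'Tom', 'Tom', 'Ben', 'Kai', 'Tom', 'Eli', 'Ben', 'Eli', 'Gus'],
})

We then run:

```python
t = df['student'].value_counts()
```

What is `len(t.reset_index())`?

value_counts of student:
student
Dana    3
Ben     3
Tom     3
Kai     2
Eli     2
Fay     1
Gus     1
Name: count, dtype: int64
reset_index():
  student  count
0    Dana      3
1     Ben      3
2     Tom      3
3     Kai      2
4     Eli      2
5     Fay      1
6     Gus      1

7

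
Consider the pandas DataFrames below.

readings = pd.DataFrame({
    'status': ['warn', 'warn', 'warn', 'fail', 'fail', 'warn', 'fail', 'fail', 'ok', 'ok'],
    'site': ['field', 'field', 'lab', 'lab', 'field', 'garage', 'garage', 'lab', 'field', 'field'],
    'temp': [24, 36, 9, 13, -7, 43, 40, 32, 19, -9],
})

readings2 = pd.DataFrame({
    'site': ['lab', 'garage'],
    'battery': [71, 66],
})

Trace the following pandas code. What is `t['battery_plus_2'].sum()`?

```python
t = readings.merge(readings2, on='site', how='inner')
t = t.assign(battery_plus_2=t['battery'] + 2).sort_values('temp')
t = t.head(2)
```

146

merge on 'site' (how='inner') → 5 rows:
  status    site  temp  battery
0   warn     lab     9       71
1   fail     lab    13       71
2   warn  garage    43       66
3   fail  garage    40       66
4   fail     lab    32       71
add column battery_plus_2 = t['battery'] + 2:
  status    site  temp  battery  battery_plus_2
0   warn     lab     9       71              73
1   fail     lab    13       71              73
2   warn  garage    43       66              68
3   fail  garage    40       66              68
4   fail     lab    32       71              73
sort by temp:
  status    site  temp  battery  battery_plus_2
0   warn     lab     9       71              73
1   fail     lab    13       71              73
4   fail     lab    32       71              73
3   fail  garage    40       66              68
2   warn  garage    43       66              68
take first 2 rows:
  status site  temp  battery  battery_plus_2
0   warn  lab     9       71              73
1   fail  lab    13       71              73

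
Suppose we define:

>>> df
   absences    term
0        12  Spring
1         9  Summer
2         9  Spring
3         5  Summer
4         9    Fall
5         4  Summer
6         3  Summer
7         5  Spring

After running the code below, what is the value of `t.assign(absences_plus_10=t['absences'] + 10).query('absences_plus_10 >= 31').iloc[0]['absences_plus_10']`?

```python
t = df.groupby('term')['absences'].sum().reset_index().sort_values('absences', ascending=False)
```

group by term, sum of absences:
term
Fall       9
Spring    26
Summer    21
Name: absences, dtype: int64
reset_index():
     term  absences
0    Fall         9
1  Spring        26
2  Summer        21
sort by absences descending:
     term  absences
1  Spring        26
2  Summer        21
0    Fall         9
add column absences_plus_10 = t['absences'] + 10:
     term  absences  absences_plus_10
1  Spring        26                36
2  Summer        21                31
0    Fall         9                19
filter rows where absences_plus_10 >= 31:
     term  absences  absences_plus_10
1  Spring        26                36
2  Summer        21                31

36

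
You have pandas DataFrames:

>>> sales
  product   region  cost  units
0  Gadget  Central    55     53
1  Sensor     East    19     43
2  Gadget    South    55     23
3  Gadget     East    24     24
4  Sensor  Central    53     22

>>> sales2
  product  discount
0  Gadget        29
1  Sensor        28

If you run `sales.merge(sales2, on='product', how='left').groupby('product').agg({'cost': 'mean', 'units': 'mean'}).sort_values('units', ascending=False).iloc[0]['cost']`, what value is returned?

44.6666666667

merge on 'product' (how='left') → 5 rows:
  product   region  cost  units  discount
0  Gadget  Central    55     53        29
1  Sensor     East    19     43        28
2  Gadget    South    55     23        29
3  Gadget     East    24     24        29
4  Sensor  Central    53     22        28
group by product: mean(cost), mean(units):
              cost      units
product                      
Gadget   44.666667  33.333333
Sensor   36.000000  32.500000
sort by units descending:
              cost      units
product                      
Gadget   44.666667  33.333333
Sensor   36.000000  32.500000
Hence 44.6666666667.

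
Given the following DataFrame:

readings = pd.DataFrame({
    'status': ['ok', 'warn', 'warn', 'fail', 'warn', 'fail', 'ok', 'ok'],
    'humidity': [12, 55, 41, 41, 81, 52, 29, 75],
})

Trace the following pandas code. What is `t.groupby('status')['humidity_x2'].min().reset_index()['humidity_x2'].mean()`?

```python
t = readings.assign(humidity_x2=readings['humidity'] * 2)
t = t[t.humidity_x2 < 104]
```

add column humidity_x2 = readings['humidity'] * 2:
  status  humidity  humidity_x2
0     ok        12           24
1   warn        55          110
2   warn        41           82
3   fail        41           82
4   warn        81          162
5   fail        52          104
6     ok        29           58
7     ok        75          150
filter rows where humidity_x2 < 104:
  status  humidity  humidity_x2
0     ok        12           24
2   warn        41           82
3   fail        41           82
6     ok        29           58
group by status, min of humidity_x2:
status
fail    82
ok      24
warn    82
Name: humidity_x2, dtype: int64
reset_index():
  status  humidity_x2
0   fail           82
1     ok           24
2   warn           82

62.6666666667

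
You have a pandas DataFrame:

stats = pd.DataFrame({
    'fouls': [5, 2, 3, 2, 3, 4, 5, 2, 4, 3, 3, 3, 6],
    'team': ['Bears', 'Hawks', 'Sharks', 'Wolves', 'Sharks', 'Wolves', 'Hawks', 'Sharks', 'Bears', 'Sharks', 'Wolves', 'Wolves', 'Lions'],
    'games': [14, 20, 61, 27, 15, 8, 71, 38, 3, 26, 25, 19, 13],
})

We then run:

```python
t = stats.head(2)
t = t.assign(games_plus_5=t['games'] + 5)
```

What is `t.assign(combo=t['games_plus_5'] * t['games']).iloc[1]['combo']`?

take first 2 rows:
   fouls   team  games
0      5  Bears     14
1      2  Hawks     20
add column games_plus_5 = t['games'] + 5:
   fouls   team  games  games_plus_5
0      5  Bears     14            19
1      2  Hawks     20            25
add column combo = t['games_plus_5'] * t['games']:
   fouls   team  games  games_plus_5  combo
0      5  Bears     14            19    266
1      2  Hawks     20            25    500
The value at position 1, column 'combo' is 500.

500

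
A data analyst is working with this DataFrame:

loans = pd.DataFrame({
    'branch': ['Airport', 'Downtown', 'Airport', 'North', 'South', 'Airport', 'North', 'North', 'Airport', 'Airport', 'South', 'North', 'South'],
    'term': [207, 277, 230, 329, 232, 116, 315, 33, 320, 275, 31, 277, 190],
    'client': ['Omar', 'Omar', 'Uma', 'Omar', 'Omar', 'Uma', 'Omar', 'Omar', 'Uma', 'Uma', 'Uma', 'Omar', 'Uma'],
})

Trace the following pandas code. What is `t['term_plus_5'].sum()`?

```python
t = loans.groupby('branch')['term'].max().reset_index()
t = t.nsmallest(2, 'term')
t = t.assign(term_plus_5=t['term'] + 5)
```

519

group by branch, max of term:
branch
Airport     320
Downtown    277
North       329
South       232
Name: term, dtype: int64
reset_index():
     branch  term
0   Airport   320
1  Downtown   277
2     North   329
3     South   232
take 2 rows with smallest term:
     branch  term
3     South   232
1  Downtown   277
add column term_plus_5 = t['term'] + 5:
     branch  term  term_plus_5
3     South   232          237
1  Downtown   277          282
So sum() = 519.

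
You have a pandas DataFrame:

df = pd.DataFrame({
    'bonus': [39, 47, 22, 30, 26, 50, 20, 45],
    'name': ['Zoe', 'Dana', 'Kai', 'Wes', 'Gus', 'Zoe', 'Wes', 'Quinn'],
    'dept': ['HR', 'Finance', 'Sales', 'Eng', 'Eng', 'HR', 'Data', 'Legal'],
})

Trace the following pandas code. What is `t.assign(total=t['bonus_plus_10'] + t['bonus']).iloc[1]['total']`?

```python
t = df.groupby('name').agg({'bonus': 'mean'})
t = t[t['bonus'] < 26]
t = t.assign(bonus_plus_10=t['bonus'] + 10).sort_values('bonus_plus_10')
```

60.0

group by name, mean of bonus:
       bonus
name        
Dana    47.0
Gus     26.0
Kai     22.0
Quinn   45.0
Wes     25.0
Zoe     44.5
filter rows where bonus < 26:
      bonus
name       
Kai    22.0
Wes    25.0
add column bonus_plus_10 = t['bonus'] + 10:
      bonus  bonus_plus_10
name                      
Kai    22.0           32.0
Wes    25.0           35.0
sort by bonus_plus_10:
      bonus  bonus_plus_10
name                      
Kai    22.0           32.0
Wes    25.0           35.0
add column total = t['bonus_plus_10'] + t['bonus']:
      bonus  bonus_plus_10  total
name                             
Kai    22.0           32.0   54.0
Wes    25.0           35.0   60.0
The value at position 1, column 'total' is 60.0.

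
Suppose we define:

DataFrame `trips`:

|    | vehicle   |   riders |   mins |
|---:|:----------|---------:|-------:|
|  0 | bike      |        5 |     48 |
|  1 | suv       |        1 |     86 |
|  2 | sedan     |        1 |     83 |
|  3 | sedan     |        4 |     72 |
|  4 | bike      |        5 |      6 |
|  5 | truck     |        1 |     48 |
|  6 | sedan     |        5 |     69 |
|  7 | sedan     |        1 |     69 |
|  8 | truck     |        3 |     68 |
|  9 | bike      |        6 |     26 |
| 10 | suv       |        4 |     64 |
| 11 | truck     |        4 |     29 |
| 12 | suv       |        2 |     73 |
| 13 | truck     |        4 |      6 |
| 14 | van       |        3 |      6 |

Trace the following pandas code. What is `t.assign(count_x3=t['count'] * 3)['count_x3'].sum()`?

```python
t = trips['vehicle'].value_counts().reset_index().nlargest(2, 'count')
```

value_counts of vehicle:
vehicle
sedan    4
truck    4
bike     3
suv      3
van      1
Name: count, dtype: int64
reset_index():
  vehicle  count
0   sedan      4
1   truck      4
2    bike      3
3     suv      3
4     van      1
take 2 rows with largest count:
  vehicle  count
0   sedan      4
1   truck      4
add column count_x3 = t['count'] * 3:
  vehicle  count  count_x3
0   sedan      4        12
1   truck      4        12
Hence 24.

24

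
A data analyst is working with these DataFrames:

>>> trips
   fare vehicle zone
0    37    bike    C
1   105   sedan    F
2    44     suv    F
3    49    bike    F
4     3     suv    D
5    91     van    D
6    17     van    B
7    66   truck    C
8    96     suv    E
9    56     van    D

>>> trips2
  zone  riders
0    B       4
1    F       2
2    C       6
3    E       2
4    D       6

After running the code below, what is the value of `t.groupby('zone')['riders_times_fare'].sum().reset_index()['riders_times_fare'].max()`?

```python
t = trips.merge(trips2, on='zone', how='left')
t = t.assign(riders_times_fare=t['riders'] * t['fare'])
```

merge on 'zone' (how='left') → 10 rows:
   fare vehicle zone  riders
0    37    bike    C       6
1   105   sedan    F       2
2    44     suv    F       2
3    49    bike    F       2
4     3     suv    D       6
5    91     van    D       6
6    17     van    B       4
7    66   truck    C       6
8    96     suv    E       2
9    56     van    D       6
add column riders_times_fare = t['riders'] * t['fare']:
   fare vehicle zone  riders  riders_times_fare
0    37    bike    C       6                222
1   105   sedan    F       2                210
2    44     suv    F       2                 88
3    49    bike    F       2                 98
4     3     suv    D       6                 18
5    91     van    D       6                546
6    17     van    B       4                 68
7    66   truck    C       6                396
8    96     suv    E       2                192
9    56     van    D       6                336
group by zone, sum of riders_times_fare:
zone
B     68
C    618
D    900
E    192
F    396
Name: riders_times_fare, dtype: int64
reset_index():
  zone  riders_times_fare
0    B                 68
1    C                618
2    D                900
3    E                192
4    F                396
Hence 900.

900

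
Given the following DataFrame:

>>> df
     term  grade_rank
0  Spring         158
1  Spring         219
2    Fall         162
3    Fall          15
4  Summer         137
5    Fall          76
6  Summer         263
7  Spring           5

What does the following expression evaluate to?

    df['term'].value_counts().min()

value_counts of term:
term
Spring    3
Fall      3
Summer    2
Name: count, dtype: int64

2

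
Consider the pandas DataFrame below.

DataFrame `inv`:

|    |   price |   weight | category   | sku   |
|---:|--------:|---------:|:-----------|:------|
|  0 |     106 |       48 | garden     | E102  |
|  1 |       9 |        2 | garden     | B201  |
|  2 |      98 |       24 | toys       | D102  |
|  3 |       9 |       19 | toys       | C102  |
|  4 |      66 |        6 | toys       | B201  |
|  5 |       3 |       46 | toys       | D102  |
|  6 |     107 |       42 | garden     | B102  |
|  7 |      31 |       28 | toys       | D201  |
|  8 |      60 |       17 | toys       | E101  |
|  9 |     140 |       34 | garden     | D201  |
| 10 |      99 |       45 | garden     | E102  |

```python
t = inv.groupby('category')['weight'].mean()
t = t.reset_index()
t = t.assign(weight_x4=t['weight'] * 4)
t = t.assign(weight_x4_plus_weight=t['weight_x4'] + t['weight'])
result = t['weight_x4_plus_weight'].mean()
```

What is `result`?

group by category, mean of weight:
category
garden    34.200000
toys      23.333333
Name: weight, dtype: float64
reset_index():
  category     weight
0   garden  34.200000
1     toys  23.333333
add column weight_x4 = t['weight'] * 4:
  category     weight   weight_x4
0   garden  34.200000  136.800000
1     toys  23.333333   93.333333
add column weight_x4_plus_weight = t['weight_x4'] + t['weight']:
  category     weight   weight_x4  weight_x4_plus_weight
0   garden  34.200000  136.800000             171.000000
1     toys  23.333333   93.333333             116.666667
The mean of column 'weight_x4_plus_weight' is 143.833333333.

143.833333333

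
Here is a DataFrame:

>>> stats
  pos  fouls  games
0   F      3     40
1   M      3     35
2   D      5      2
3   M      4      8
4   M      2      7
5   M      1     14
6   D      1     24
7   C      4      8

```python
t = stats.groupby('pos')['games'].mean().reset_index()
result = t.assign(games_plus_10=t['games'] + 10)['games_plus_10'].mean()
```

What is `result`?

group by pos, mean of games:
pos
C     8.0
D    13.0
F    40.0
M    16.0
Name: games, dtype: float64
reset_index():
  pos  games
0   C    8.0
1   D   13.0
2   F   40.0
3   M   16.0
add column games_plus_10 = t['games'] + 10:
  pos  games  games_plus_10
0   C    8.0           18.0
1   D   13.0           23.0
2   F   40.0           50.0
3   M   16.0           26.0
Reading off the mean of column 'games_plus_10', we get 29.25.

29.25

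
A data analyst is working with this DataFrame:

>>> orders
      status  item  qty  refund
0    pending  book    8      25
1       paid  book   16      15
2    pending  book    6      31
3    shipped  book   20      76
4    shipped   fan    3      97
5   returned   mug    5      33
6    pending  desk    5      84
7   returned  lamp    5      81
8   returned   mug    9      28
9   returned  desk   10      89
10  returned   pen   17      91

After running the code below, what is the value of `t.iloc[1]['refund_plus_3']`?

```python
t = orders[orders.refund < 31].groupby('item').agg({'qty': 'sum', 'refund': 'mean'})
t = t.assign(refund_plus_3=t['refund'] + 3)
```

31.0

filter rows where refund < 31:
     status  item  qty  refund
0   pending  book    8      25
1      paid  book   16      15
8  returned   mug    9      28
group by item: sum(qty), mean(refund):
      qty  refund
item             
book   24    20.0
mug     9    28.0
add column refund_plus_3 = t['refund'] + 3:
      qty  refund  refund_plus_3
item                            
book   24    20.0           23.0
mug     9    28.0           31.0
Hence 31.0.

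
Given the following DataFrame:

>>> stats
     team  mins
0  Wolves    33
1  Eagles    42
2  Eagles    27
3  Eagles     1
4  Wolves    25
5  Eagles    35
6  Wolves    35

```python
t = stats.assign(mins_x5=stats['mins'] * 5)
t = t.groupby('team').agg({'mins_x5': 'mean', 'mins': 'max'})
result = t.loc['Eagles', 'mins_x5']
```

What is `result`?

131.25

add column mins_x5 = stats['mins'] * 5:
     team  mins  mins_x5
0  Wolves    33      165
1  Eagles    42      210
2  Eagles    27      135
3  Eagles     1        5
4  Wolves    25      125
5  Eagles    35      175
6  Wolves    35      175
group by team: mean(mins_x5), max(mins):
        mins_x5  mins
team                 
Eagles   131.25    42
Wolves   155.00    35
Reading off the value at row 'Eagles', column 'mins_x5', we get 131.25.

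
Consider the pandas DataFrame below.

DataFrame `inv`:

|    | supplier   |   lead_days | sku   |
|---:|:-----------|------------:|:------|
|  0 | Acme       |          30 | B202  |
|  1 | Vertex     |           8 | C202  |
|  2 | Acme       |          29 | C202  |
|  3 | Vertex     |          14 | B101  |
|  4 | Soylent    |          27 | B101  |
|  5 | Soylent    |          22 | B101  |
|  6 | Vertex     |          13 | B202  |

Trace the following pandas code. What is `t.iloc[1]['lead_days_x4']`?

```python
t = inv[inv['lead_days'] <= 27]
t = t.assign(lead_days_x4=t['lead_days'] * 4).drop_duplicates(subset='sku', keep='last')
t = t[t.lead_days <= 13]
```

52

filter rows where lead_days <= 27:
  supplier  lead_days   sku
1   Vertex          8  C202
3   Vertex         14  B101
4  Soylent         27  B101
5  Soylent         22  B101
6   Vertex         13  B202
add column lead_days_x4 = t['lead_days'] * 4:
  supplier  lead_days   sku  lead_days_x4
1   Vertex          8  C202            32
3   Vertex         14  B101            56
4  Soylent         27  B101           108
5  Soylent         22  B101            88
6   Vertex         13  B202            52
drop duplicate sku (keep=last):
  supplier  lead_days   sku  lead_days_x4
1   Vertex          8  C202            32
5  Soylent         22  B101            88
6   Vertex         13  B202            52
filter rows where lead_days <= 13:
  supplier  lead_days   sku  lead_days_x4
1   Vertex          8  C202            32
6   Vertex         13  B202            52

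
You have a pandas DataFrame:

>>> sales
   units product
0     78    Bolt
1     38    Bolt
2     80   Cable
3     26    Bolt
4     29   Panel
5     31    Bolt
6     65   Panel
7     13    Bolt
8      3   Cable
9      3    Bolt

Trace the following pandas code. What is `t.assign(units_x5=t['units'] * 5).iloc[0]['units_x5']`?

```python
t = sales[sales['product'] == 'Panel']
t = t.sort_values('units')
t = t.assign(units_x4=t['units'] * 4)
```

filter rows where product == 'Panel':
   units product
4     29   Panel
6     65   Panel
sort by units:
   units product
4     29   Panel
6     65   Panel
add column units_x4 = t['units'] * 4:
   units product  units_x4
4     29   Panel       116
6     65   Panel       260
add column units_x5 = t['units'] * 5:
   units product  units_x4  units_x5
4     29   Panel       116       145
6     65   Panel       260       325

145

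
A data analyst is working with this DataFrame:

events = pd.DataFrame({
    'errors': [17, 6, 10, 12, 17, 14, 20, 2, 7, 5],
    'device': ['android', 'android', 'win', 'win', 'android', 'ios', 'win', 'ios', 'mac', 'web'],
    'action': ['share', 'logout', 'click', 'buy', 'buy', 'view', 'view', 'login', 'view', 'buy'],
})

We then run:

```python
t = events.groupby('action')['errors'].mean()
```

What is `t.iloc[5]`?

group by action, mean of errors:
action
buy       11.333333
click     10.000000
login      2.000000
logout     6.000000
share     17.000000
view      13.666667
Name: errors, dtype: float64
The value at position 5 is 13.6666666667.

13.6666666667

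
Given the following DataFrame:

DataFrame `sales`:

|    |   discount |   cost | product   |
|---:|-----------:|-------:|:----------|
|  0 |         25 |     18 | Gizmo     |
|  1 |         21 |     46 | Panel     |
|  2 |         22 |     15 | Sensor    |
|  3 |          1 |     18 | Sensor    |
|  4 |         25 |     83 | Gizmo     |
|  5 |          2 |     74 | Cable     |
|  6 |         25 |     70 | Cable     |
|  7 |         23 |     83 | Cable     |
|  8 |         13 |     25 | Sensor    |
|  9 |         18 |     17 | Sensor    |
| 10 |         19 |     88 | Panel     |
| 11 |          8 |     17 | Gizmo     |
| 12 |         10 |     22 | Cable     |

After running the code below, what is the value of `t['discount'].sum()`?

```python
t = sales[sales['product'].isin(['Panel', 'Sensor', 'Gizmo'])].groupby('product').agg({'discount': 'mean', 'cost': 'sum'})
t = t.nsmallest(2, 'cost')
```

filter rows where product in ['Panel', 'Sensor', 'Gizmo']:
    discount  cost product
0         25    18   Gizmo
1         21    46   Panel
2         22    15  Sensor
3          1    18  Sensor
4         25    83   Gizmo
8         13    25  Sensor
9         18    17  Sensor
10        19    88   Panel
11         8    17   Gizmo
group by product: mean(discount), sum(cost):
          discount  cost
product                 
Gizmo    19.333333   118
Panel    20.000000   134
Sensor   13.500000    75
take 2 rows with smallest cost:
          discount  cost
product                 
Sensor   13.500000    75
Gizmo    19.333333   118
The sum of column 'discount' is 32.8333333333.

32.8333333333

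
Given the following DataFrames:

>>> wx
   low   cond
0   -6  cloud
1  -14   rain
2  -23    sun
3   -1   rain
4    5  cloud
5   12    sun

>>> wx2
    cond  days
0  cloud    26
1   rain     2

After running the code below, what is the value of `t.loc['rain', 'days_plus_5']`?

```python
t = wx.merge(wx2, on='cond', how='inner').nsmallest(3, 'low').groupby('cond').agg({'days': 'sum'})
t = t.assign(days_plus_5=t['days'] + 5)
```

9

merge on 'cond' (how='inner') → 4 rows:
   low   cond  days
0   -6  cloud    26
1  -14   rain     2
2   -1   rain     2
3    5  cloud    26
take 3 rows with smallest low:
   low   cond  days
1  -14   rain     2
0   -6  cloud    26
2   -1   rain     2
group by cond, sum of days:
       days
cond       
cloud    26
rain      4
add column days_plus_5 = t['days'] + 5:
       days  days_plus_5
cond                    
cloud    26           31
rain      4            9
Hence 9.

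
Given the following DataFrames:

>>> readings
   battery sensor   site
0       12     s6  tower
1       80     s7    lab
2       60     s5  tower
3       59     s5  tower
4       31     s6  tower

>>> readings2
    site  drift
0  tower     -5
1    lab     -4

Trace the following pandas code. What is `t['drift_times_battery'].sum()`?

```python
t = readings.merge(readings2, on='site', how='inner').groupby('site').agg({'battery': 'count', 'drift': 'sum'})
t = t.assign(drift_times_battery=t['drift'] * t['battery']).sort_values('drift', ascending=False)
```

-84

merge on 'site' (how='inner') → 5 rows:
   battery sensor   site  drift
0       12     s6  tower     -5
1       80     s7    lab     -4
2       60     s5  tower     -5
3       59     s5  tower     -5
4       31     s6  tower     -5
group by site: count(battery), sum(drift):
       battery  drift
site                 
lab          1     -4
tower        4    -20
add column drift_times_battery = t['drift'] * t['battery']:
       battery  drift  drift_times_battery
site                                      
lab          1     -4                   -4
tower        4    -20                  -80
sort by drift descending:
       battery  drift  drift_times_battery
site                                      
lab          1     -4                   -4
tower        4    -20                  -80
Taking the sum of column 'drift_times_battery' gives -84.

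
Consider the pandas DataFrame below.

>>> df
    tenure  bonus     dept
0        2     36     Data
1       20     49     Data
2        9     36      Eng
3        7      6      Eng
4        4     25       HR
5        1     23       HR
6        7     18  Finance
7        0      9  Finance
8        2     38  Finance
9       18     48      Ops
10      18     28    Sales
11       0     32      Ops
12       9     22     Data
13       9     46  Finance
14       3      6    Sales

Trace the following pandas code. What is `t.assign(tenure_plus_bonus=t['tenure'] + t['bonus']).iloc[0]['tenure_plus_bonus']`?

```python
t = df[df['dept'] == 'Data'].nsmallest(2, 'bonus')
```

filter rows where dept == 'Data':
    tenure  bonus  dept
0        2     36  Data
1       20     49  Data
12       9     22  Data
take 2 rows with smallest bonus:
    tenure  bonus  dept
12       9     22  Data
0        2     36  Data
add column tenure_plus_bonus = t['tenure'] + t['bonus']:
    tenure  bonus  dept  tenure_plus_bonus
12       9     22  Data                 31
0        2     36  Data                 38

31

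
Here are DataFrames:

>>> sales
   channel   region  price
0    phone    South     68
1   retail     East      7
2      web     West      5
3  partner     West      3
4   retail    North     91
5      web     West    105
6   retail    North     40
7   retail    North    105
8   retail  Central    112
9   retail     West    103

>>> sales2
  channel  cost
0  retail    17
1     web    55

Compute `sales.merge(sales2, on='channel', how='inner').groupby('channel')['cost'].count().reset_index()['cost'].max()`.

6

merge on 'channel' (how='inner') → 8 rows:
  channel   region  price  cost
0  retail     East      7    17
1     web     West      5    55
2  retail    North     91    17
3     web     West    105    55
4  retail    North     40    17
5  retail    North    105    17
6  retail  Central    112    17
7  retail     West    103    17
group by channel, count of cost:
channel
retail    6
web       2
Name: cost, dtype: int64
reset_index():
  channel  cost
0  retail     6
1     web     2
The max of column 'cost' is 6.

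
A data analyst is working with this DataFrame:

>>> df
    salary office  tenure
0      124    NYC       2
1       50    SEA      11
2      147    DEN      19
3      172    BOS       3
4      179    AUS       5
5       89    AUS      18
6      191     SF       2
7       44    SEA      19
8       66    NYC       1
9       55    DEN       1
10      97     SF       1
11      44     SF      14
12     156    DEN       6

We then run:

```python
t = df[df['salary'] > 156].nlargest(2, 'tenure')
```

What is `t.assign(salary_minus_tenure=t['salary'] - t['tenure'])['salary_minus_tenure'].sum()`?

filter rows where salary > 156:
   salary office  tenure
3     172    BOS       3
4     179    AUS       5
6     191     SF       2
take 2 rows with largest tenure:
   salary office  tenure
4     179    AUS       5
3     172    BOS       3
add column salary_minus_tenure = t['salary'] - t['tenure']:
   salary office  tenure  salary_minus_tenure
4     179    AUS       5                  174
3     172    BOS       3                  169
So sum() = 343.

343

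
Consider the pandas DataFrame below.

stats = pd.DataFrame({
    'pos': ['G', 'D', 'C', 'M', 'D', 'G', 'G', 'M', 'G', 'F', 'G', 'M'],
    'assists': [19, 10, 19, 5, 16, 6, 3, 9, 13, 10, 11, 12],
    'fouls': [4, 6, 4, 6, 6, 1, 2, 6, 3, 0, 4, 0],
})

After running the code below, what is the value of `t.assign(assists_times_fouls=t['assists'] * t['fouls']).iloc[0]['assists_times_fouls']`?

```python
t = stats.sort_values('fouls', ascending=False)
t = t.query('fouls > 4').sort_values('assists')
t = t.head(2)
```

30

sort by fouls descending:
   pos  assists  fouls
1    D       10      6
3    M        5      6
4    D       16      6
7    M        9      6
0    G       19      4
2    C       19      4
10   G       11      4
8    G       13      3
6    G        3      2
5    G        6      1
9    F       10      0
11   M       12      0
filter rows where fouls > 4:
  pos  assists  fouls
1   D       10      6
3   M        5      6
4   D       16      6
7   M        9      6
sort by assists:
  pos  assists  fouls
3   M        5      6
7   M        9      6
1   D       10      6
4   D       16      6
take first 2 rows:
  pos  assists  fouls
3   M        5      6
7   M        9      6
add column assists_times_fouls = t['assists'] * t['fouls']:
  pos  assists  fouls  assists_times_fouls
3   M        5      6                   30
7   M        9      6                   54
Finally, value at position 0, column 'assists_times_fouls' = 30.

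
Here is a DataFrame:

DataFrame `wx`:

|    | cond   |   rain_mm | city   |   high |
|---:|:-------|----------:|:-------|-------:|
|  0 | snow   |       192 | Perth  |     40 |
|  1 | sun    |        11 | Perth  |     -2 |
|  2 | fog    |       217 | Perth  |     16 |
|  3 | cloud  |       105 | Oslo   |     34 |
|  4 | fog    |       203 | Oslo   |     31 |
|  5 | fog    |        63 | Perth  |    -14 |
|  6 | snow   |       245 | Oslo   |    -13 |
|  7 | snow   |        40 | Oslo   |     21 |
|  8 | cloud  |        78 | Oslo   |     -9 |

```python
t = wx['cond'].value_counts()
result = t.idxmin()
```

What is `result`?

value_counts of cond:
cond
snow     3
fog      3
cloud    2
sun      1
Name: count, dtype: int64

sun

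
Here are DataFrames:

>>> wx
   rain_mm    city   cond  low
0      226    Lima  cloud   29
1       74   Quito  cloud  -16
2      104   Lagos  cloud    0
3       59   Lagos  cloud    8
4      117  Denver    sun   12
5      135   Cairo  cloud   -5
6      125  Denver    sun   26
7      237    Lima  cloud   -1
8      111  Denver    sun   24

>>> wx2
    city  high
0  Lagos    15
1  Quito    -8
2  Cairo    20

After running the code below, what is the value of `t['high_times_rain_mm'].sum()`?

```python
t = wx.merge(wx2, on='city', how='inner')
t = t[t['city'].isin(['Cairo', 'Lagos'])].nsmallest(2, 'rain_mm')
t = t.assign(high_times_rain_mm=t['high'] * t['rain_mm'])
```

2445

merge on 'city' (how='inner') → 4 rows:
   rain_mm   city   cond  low  high
0       74  Quito  cloud  -16    -8
1      104  Lagos  cloud    0    15
2       59  Lagos  cloud    8    15
3      135  Cairo  cloud   -5    20
filter rows where city in ['Cairo', 'Lagos']:
   rain_mm   city   cond  low  high
1      104  Lagos  cloud    0    15
2       59  Lagos  cloud    8    15
3      135  Cairo  cloud   -5    20
take 2 rows with smallest rain_mm:
   rain_mm   city   cond  low  high
2       59  Lagos  cloud    8    15
1      104  Lagos  cloud    0    15
add column high_times_rain_mm = t['high'] * t['rain_mm']:
   rain_mm   city   cond  low  high  high_times_rain_mm
2       59  Lagos  cloud    8    15                 885
1      104  Lagos  cloud    0    15                1560
sum of column 'high_times_rain_mm' → 2445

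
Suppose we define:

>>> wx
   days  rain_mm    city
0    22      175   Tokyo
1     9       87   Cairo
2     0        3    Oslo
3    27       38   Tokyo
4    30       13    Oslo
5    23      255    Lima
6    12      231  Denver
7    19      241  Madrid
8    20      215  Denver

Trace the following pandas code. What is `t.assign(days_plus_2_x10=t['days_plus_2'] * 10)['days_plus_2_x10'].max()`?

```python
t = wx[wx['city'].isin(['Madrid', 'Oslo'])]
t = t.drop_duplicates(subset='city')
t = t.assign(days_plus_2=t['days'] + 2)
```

210

filter rows where city in ['Madrid', 'Oslo']:
   days  rain_mm    city
2     0        3    Oslo
4    30       13    Oslo
7    19      241  Madrid
drop duplicate city (keep=first):
   days  rain_mm    city
2     0        3    Oslo
7    19      241  Madrid
add column days_plus_2 = t['days'] + 2:
   days  rain_mm    city  days_plus_2
2     0        3    Oslo            2
7    19      241  Madrid           21
add column days_plus_2_x10 = t['days_plus_2'] * 10:
   days  rain_mm    city  days_plus_2  days_plus_2_x10
2     0        3    Oslo            2               20
7    19      241  Madrid           21              210
Reading off the max of column 'days_plus_2_x10', we get 210.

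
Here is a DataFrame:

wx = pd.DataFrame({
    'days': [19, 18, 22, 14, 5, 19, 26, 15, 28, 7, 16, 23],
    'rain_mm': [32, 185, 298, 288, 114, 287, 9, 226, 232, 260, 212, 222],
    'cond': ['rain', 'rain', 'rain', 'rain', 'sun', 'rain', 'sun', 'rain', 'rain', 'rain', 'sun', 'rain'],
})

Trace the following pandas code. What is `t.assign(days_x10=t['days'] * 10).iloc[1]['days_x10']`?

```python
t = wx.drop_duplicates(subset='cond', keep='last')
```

230

drop duplicate cond (keep=last):
    days  rain_mm  cond
10    16      212   sun
11    23      222  rain
add column days_x10 = t['days'] * 10:
    days  rain_mm  cond  days_x10
10    16      212   sun       160
11    23      222  rain       230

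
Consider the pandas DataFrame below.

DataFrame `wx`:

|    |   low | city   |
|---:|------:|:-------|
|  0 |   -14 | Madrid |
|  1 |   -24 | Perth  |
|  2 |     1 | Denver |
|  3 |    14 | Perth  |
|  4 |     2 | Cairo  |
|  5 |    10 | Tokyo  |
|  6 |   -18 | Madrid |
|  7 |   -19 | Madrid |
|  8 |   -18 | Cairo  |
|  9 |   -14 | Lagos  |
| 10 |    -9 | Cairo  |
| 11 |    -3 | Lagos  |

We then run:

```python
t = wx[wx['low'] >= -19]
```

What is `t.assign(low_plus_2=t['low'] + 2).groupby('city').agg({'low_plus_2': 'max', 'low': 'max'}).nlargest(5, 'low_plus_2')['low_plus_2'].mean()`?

6.8

filter rows where low >= -19:
    low    city
0   -14  Madrid
2     1  Denver
3    14   Perth
4     2   Cairo
5    10   Tokyo
6   -18  Madrid
7   -19  Madrid
8   -18   Cairo
9   -14   Lagos
10   -9   Cairo
11   -3   Lagos
add column low_plus_2 = t['low'] + 2:
    low    city  low_plus_2
0   -14  Madrid         -12
2     1  Denver           3
3    14   Perth          16
4     2   Cairo           4
5    10   Tokyo          12
6   -18  Madrid         -16
7   -19  Madrid         -17
8   -18   Cairo         -16
9   -14   Lagos         -12
10   -9   Cairo          -7
11   -3   Lagos          -1
group by city: max(low_plus_2), max(low):
        low_plus_2  low
city                   
Cairo            4    2
Denver           3    1
Lagos           -1   -3
Madrid         -12  -14
Perth           16   14
Tokyo           12   10
take 5 rows with largest low_plus_2:
        low_plus_2  low
city                   
Perth           16   14
Tokyo           12   10
Cairo            4    2
Denver           3    1
Lagos           -1   -3
Finally, mean of column 'low_plus_2' = 6.8.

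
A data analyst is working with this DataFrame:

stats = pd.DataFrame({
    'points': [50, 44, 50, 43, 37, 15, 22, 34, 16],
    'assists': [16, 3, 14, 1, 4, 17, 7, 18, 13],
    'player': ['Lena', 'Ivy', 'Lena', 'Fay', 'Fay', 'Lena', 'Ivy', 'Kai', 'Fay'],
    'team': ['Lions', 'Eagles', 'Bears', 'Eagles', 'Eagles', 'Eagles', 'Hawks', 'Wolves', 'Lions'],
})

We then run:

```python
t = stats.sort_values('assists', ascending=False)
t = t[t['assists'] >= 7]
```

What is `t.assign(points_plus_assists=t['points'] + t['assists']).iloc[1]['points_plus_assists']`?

32

sort by assists descending:
   points  assists player    team
7      34       18    Kai  Wolves
5      15       17   Lena  Eagles
0      50       16   Lena   Lions
2      50       14   Lena   Bears
8      16       13    Fay   Lions
6      22        7    Ivy   Hawks
4      37        4    Fay  Eagles
1      44        3    Ivy  Eagles
3      43        1    Fay  Eagles
filter rows where assists >= 7:
   points  assists player    team
7      34       18    Kai  Wolves
5      15       17   Lena  Eagles
0      50       16   Lena   Lions
2      50       14   Lena   Bears
8      16       13    Fay   Lions
6      22        7    Ivy   Hawks
add column points_plus_assists = t['points'] + t['assists']:
   points  assists player    team  points_plus_assists
7      34       18    Kai  Wolves                   52
5      15       17   Lena  Eagles                   32
0      50       16   Lena   Lions                   66
2      50       14   Lena   Bears                   64
8      16       13    Fay   Lions                   29
6      22        7    Ivy   Hawks                   29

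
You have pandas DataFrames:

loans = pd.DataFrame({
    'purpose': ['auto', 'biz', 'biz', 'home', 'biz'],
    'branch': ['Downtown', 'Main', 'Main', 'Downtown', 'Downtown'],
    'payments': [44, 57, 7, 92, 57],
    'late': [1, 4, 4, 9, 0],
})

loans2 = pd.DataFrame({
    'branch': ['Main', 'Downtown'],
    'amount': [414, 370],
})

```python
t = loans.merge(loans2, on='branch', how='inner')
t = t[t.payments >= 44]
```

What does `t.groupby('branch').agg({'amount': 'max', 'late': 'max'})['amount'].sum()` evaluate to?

784

merge on 'branch' (how='inner') → 5 rows:
  purpose    branch  payments  late  amount
0    auto  Downtown        44     1     370
1     biz      Main        57     4     414
2     biz      Main         7     4     414
3    home  Downtown        92     9     370
4     biz  Downtown        57     0     370
filter rows where payments >= 44:
  purpose    branch  payments  late  amount
0    auto  Downtown        44     1     370
1     biz      Main        57     4     414
3    home  Downtown        92     9     370
4     biz  Downtown        57     0     370
group by branch: max(amount), max(late):
          amount  late
branch                
Downtown     370     9
Main         414     4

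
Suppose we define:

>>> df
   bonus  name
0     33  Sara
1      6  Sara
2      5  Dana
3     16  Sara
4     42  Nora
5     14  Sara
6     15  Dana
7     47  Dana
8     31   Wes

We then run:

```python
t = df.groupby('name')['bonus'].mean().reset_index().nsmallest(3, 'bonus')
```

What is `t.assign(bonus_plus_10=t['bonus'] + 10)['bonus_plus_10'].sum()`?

group by name, mean of bonus:
name
Dana    22.333333
Nora    42.000000
Sara    17.250000
Wes     31.000000
Name: bonus, dtype: float64
reset_index():
   name      bonus
0  Dana  22.333333
1  Nora  42.000000
2  Sara  17.250000
3   Wes  31.000000
take 3 rows with smallest bonus:
   name      bonus
2  Sara  17.250000
0  Dana  22.333333
3   Wes  31.000000
add column bonus_plus_10 = t['bonus'] + 10:
   name      bonus  bonus_plus_10
2  Sara  17.250000      27.250000
0  Dana  22.333333      32.333333
3   Wes  31.000000      41.000000
Taking the sum of column 'bonus_plus_10' gives 100.583333333.

100.583333333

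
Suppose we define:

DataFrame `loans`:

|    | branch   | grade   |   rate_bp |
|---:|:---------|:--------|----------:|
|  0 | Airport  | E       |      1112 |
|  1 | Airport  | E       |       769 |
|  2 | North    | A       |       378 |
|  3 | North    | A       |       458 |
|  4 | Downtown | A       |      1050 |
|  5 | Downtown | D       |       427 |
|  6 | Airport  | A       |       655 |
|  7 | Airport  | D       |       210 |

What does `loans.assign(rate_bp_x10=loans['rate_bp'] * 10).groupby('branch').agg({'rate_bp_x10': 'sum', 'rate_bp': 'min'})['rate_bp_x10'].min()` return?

8360

add column rate_bp_x10 = loans['rate_bp'] * 10:
     branch grade  rate_bp  rate_bp_x10
0   Airport     E     1112        11120
1   Airport     E      769         7690
2     North     A      378         3780
3     North     A      458         4580
4  Downtown     A     1050        10500
5  Downtown     D      427         4270
6   Airport     A      655         6550
7   Airport     D      210         2100
group by branch: sum(rate_bp_x10), min(rate_bp):
          rate_bp_x10  rate_bp
branch                        
Airport         27460      210
Downtown        14770      427
North            8360      378
The min of column 'rate_bp_x10' is 8360.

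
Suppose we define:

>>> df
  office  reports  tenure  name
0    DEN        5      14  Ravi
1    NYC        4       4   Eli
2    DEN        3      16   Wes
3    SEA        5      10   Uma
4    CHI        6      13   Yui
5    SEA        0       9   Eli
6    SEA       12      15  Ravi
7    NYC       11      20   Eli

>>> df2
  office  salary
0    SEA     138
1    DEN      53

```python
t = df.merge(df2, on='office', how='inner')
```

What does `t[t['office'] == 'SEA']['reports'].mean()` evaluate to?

5.66666666667

merge on 'office' (how='inner') → 5 rows:
  office  reports  tenure  name  salary
0    DEN        5      14  Ravi      53
1    DEN        3      16   Wes      53
2    SEA        5      10   Uma     138
3    SEA        0       9   Eli     138
4    SEA       12      15  Ravi     138
filter rows where office == 'SEA':
  office  reports  tenure  name  salary
2    SEA        5      10   Uma     138
3    SEA        0       9   Eli     138
4    SEA       12      15  Ravi     138
mean of column 'reports' → 5.66666666667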